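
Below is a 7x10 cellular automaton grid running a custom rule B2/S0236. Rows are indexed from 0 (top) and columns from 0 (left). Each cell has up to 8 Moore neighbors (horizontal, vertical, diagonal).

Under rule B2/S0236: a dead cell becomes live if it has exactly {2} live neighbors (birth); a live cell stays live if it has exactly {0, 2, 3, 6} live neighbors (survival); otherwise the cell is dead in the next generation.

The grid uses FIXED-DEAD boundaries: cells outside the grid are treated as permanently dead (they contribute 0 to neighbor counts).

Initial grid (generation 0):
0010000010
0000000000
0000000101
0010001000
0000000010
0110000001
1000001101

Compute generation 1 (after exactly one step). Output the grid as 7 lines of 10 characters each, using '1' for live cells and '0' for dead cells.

Answer: 0010000010
0000000101
0000001011
0010000001
0001000101
1100001001
0010000000

Derivation:
Simulating step by step:
Generation 0 (given above): 14 live cells
Generation 1: 17 live cells
(generation 1 grid is the final answer)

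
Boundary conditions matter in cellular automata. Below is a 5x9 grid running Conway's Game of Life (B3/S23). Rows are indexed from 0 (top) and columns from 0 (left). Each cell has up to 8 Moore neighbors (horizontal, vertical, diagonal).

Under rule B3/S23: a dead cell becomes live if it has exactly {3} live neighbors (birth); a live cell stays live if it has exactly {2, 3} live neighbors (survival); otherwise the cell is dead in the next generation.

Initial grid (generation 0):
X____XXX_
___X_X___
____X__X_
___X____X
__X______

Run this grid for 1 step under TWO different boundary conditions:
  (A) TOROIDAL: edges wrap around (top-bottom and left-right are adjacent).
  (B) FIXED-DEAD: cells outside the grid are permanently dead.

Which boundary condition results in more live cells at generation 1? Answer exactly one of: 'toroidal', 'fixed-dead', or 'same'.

Answer: toroidal

Derivation:
Under TOROIDAL boundary, generation 1:
____XXX__
_____X_XX
___XX____
___X_____
______XXX
Population = 12

Under FIXED-DEAD boundary, generation 1:
____XXX__
_____X_X_
___XX____
___X_____
_________
Population = 8

Comparison: toroidal=12, fixed-dead=8 -> toroidal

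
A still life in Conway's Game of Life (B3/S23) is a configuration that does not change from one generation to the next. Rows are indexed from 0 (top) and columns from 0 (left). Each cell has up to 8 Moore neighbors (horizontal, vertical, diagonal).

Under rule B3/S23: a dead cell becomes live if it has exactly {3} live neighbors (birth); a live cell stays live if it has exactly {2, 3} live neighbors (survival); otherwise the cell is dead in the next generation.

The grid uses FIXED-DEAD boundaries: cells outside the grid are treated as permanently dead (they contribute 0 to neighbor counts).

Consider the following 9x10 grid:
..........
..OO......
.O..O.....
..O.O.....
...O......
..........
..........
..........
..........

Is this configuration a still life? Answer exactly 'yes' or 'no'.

Compute generation 1 and compare to generation 0 (given above):
Generation 1:
..........
..OO......
.O..O.....
..O.O.....
...O......
..........
..........
..........
..........
The grids are IDENTICAL -> still life.

Answer: yes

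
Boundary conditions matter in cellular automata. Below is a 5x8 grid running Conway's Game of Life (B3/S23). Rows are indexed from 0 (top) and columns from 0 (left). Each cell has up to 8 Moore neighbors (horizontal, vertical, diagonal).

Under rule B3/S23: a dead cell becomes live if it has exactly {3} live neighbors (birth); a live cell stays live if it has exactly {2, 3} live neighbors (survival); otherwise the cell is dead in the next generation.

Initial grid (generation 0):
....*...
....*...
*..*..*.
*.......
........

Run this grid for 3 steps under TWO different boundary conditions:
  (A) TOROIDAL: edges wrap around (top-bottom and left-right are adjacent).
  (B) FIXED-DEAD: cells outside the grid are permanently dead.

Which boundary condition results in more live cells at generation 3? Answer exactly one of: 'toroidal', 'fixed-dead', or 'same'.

Under TOROIDAL boundary, generation 3:
........
...**...
.....*..
........
........
Population = 3

Under FIXED-DEAD boundary, generation 3:
........
...***..
........
........
........
Population = 3

Comparison: toroidal=3, fixed-dead=3 -> same

Answer: same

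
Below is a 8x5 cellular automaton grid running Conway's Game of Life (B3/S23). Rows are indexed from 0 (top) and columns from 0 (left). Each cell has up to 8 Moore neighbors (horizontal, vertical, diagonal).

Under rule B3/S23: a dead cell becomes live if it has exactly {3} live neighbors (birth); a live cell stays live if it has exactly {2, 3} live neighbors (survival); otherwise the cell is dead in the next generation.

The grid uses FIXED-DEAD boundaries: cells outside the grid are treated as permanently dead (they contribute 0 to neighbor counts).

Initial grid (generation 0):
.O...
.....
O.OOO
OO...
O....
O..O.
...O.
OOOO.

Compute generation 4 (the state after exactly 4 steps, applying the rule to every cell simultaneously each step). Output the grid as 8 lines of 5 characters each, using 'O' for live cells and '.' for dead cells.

Answer: .OOO.
.OOO.
O...O
O.OO.
.....
..OO.
.OOO.
.....

Derivation:
Simulating step by step:
Generation 0 (given above): 15 live cells
Generation 1: 16 live cells
.....
.OOO.
O.OO.
O.OO.
O....
.....
O..OO
.OOO.
Generation 2: 16 live cells
..O..
.O.O.
O...O
O.OO.
.O...
.....
.O.OO
.OOOO
Generation 3: 16 live cells
..O..
.OOO.
O...O
O.OO.
.OO..
..O..
.O..O
.O..O
Generation 4: 16 live cells
(generation 4 grid is the final answer)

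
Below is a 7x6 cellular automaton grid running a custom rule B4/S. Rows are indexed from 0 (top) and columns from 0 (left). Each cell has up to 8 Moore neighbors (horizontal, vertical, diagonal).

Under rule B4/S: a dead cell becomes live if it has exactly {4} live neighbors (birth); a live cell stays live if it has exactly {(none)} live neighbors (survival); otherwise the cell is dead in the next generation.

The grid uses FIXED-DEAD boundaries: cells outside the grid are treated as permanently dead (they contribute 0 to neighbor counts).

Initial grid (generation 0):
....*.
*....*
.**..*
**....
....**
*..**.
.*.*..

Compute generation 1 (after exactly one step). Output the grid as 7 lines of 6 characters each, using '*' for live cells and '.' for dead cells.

Simulating step by step:
Generation 0 (given above): 15 live cells
Generation 1: 1 live cells
(generation 1 grid is the final answer)

Answer: ......
......
*.....
......
......
......
......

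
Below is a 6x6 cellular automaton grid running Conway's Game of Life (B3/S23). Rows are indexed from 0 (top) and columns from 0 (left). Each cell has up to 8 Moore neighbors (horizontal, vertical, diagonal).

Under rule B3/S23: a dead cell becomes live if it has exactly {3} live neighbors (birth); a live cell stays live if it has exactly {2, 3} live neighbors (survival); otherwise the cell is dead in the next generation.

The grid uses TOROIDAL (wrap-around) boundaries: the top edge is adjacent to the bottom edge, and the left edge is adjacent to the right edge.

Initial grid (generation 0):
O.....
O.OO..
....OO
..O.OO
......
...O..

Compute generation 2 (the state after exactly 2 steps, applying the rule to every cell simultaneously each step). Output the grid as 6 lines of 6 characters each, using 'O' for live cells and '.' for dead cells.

Answer: OO.OO.
....OO
......
OO...O
...O.O
....O.

Derivation:
Simulating step by step:
Generation 0 (given above): 10 live cells
Generation 1: 15 live cells
.OOO..
OO.OO.
OOO...
...OOO
...OO.
......
Generation 2: 12 live cells
(generation 2 grid is the final answer)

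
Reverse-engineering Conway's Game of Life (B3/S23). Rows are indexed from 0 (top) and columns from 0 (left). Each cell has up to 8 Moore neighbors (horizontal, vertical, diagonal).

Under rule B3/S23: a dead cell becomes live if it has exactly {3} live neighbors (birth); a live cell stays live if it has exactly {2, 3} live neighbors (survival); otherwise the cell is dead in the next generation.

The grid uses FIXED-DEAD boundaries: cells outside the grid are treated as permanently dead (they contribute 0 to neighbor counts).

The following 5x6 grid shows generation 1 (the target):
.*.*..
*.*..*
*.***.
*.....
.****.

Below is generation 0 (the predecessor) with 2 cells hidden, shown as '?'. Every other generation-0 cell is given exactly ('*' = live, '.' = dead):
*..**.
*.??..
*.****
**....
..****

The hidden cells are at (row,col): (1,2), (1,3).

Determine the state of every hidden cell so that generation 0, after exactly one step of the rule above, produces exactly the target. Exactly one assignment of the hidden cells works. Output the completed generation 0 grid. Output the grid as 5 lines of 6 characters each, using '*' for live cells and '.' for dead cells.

Hidden generation-0 cells (in order): (1,2), (1,3).
A hidden cell only influences target cells in its own 3x3 neighborhood. Try each of the 2^2 = 4 assignments, step the completed generation 0 forward once under B3/S23, and compare with the target:
  (1,2)=. (1,3)=. -> step gives (0,1)='.' but target has '*' -> reject
  (1,2)=. (1,3)=* -> step gives (0,1)='.' but target has '*' -> reject
  (1,2)=* (1,3)=. -> step reproduces the target at every cell -> ACCEPT
  (1,2)=* (1,3)=* -> step gives (0,2)='*' but target has '.' -> reject
Unique solution: (1,2)=live, (1,3)=dead.
Check: live-neighbor counts of every cell in the completed generation 0:
132211
253653
363321
245664
232221
Applying B3/S23 to generation 0 with these counts gives:
.*.*..
*.*..*
*.***.
*.....
.****.
which matches the target exactly.

Answer: *..**.
*.*...
*.****
**....
..****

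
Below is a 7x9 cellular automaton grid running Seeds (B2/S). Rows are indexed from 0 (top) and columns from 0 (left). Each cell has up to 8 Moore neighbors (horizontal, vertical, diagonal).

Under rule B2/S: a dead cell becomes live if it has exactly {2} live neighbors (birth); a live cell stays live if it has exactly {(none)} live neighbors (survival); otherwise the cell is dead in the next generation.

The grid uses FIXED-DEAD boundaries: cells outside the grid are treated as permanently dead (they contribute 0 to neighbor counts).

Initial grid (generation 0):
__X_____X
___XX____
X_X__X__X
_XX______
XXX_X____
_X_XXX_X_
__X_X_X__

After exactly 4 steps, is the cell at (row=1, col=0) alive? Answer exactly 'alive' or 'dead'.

Answer: dead

Derivation:
Simulating step by step:
Generation 0 (given above): 22 live cells
Generation 1: 9 live cells
____X____
_____X_XX
_________
____XX___
______X__
_________
_X_____X_
Generation 2: 12 live cells
_____XXXX
____X_X__
_______XX
______X__
____X____
______XX_
_________
Generation 3: 6 live cells
____X____
_________
_________
_____X__X
_________
_____X___
______XX_
Generation 4: 5 live cells
_________
_________
_________
_________
____XXX__
_______X_
_____X___

Cell (1,0) at generation 4: 0 -> dead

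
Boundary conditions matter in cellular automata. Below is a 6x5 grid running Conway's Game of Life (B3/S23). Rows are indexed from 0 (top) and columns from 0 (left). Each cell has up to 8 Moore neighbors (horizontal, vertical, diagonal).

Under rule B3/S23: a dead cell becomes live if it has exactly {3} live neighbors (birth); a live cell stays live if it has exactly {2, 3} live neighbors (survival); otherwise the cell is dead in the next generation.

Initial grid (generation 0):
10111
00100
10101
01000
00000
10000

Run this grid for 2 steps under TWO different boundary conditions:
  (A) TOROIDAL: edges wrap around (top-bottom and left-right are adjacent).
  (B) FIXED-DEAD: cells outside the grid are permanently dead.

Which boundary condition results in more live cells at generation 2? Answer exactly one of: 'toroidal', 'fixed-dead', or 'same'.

Answer: toroidal

Derivation:
Under TOROIDAL boundary, generation 2:
10000
10000
10111
11101
00101
11010
Population = 15

Under FIXED-DEAD boundary, generation 2:
01110
00001
01110
00100
00000
00000
Population = 8

Comparison: toroidal=15, fixed-dead=8 -> toroidal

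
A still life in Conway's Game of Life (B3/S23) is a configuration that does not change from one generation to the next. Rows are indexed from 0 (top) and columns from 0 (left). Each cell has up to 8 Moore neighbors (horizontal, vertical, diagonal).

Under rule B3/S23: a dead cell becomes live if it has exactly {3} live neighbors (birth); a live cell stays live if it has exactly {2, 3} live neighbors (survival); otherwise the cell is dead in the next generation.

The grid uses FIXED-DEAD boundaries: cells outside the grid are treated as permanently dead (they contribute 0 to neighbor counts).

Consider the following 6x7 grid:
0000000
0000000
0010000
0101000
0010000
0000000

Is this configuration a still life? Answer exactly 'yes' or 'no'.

Compute generation 1 and compare to generation 0 (given above):
Generation 1:
0000000
0000000
0010000
0101000
0010000
0000000
The grids are IDENTICAL -> still life.

Answer: yes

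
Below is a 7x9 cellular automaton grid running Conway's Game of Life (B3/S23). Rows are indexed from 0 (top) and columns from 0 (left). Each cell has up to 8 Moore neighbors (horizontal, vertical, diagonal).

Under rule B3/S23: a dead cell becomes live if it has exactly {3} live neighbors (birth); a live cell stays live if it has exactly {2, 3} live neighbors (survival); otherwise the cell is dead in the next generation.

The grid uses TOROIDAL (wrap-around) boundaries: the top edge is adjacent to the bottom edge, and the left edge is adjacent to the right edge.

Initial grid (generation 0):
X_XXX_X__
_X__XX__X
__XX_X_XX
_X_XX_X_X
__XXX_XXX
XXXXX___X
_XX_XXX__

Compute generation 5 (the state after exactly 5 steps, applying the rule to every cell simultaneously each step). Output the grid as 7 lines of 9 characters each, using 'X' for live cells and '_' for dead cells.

Simulating step by step:
Generation 0 (given above): 36 live cells
Generation 1: 13 live cells
X_____XX_
_X______X
_X______X
_X_______
______X__
________X
______XXX
Generation 2: 11 live cells
X_____X__
_X______X
_XX______
X________
_________
______X_X
X_____X__
Generation 3: 14 live cells
XX_____XX
_XX______
_XX______
_X_______
_________
_______X_
X____XX_X
Generation 4: 12 live cells
__X___XX_
________X
X________
_XX______
_________
______XXX
_X____X__
Generation 5: 12 live cells
(generation 5 grid is the final answer)

Answer: ______XX_
_______XX
XX_______
_X_______
_______X_
______XX_
_____X__X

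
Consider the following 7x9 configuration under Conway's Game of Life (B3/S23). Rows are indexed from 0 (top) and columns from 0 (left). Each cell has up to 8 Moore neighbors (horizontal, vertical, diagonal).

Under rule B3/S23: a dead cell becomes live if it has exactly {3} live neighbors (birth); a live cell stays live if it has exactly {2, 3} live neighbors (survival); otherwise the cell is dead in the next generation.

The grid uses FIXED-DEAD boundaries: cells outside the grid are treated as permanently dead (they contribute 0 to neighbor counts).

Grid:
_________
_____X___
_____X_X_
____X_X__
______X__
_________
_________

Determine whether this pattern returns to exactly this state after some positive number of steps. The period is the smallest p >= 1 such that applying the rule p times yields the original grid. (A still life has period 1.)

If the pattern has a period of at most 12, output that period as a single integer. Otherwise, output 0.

Answer: 2

Derivation:
Simulating and comparing each generation to the original:
Gen 0 (original, given above): 6 live cells
Gen 1: 6 live cells, differs from original
Gen 2: 6 live cells, MATCHES original -> period = 2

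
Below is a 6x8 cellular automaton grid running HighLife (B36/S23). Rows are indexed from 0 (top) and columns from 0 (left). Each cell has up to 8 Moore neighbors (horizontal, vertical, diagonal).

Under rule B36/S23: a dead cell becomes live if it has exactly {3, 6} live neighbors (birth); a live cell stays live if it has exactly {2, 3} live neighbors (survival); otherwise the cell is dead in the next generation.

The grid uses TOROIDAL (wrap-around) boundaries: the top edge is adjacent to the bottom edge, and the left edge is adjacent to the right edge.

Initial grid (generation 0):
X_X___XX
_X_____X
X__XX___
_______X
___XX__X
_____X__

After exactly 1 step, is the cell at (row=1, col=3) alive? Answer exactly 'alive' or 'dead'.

Answer: alive

Derivation:
Simulating step by step:
Generation 0 (given above): 14 live cells
Generation 1: 18 live cells
XX____XX
_XXX__X_
X______X
X______X
____X_X_
X__XXX__

Cell (1,3) at generation 1: 1 -> alive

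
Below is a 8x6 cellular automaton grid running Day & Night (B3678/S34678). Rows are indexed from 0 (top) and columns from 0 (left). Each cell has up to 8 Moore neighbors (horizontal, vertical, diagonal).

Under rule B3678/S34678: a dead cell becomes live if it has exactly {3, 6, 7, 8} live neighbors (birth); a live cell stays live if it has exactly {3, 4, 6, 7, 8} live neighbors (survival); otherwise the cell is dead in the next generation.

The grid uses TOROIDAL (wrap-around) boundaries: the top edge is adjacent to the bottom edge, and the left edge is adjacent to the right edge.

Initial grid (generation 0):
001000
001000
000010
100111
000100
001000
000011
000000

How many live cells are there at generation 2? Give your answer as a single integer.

Answer: 11

Derivation:
Simulating step by step:
Generation 0 (given above): 11 live cells
Generation 1: 10 live cells
000000
000100
000010
000111
001101
000110
000000
000000
Generation 2: 11 live cells
000000
000000
000011
001101
001011
001110
000000
000000
Population at generation 2: 11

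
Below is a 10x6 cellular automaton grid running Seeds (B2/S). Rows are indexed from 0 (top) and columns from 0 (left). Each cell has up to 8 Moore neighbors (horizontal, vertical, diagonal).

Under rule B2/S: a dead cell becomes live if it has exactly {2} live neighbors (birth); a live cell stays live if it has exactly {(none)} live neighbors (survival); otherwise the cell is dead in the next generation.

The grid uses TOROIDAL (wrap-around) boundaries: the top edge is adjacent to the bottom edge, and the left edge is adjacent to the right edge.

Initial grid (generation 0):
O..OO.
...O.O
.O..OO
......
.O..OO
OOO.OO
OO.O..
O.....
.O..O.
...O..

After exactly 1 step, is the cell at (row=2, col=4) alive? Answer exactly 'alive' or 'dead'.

Simulating step by step:
Generation 0 (given above): 23 live cells
Generation 1: 14 live cells
......
.O....
..OO..
.OOO..
......
......
......
...OO.
O.OO.O
OO....

Cell (2,4) at generation 1: 0 -> dead

Answer: dead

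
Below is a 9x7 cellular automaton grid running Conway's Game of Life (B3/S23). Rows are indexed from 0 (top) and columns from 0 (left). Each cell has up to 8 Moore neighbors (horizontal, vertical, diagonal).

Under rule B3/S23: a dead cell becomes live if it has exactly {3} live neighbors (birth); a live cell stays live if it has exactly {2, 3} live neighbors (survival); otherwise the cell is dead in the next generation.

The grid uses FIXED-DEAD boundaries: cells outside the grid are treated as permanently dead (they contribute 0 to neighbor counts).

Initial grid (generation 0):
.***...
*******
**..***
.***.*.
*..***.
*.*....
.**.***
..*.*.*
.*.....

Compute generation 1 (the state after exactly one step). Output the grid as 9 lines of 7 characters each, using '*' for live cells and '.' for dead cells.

Simulating step by step:
Generation 0 (given above): 34 live cells
Generation 1: 14 live cells
(generation 1 grid is the final answer)

Answer: *....*.
......*
.......
.......
*....*.
*.*...*
..*.*.*
..*.*.*
.......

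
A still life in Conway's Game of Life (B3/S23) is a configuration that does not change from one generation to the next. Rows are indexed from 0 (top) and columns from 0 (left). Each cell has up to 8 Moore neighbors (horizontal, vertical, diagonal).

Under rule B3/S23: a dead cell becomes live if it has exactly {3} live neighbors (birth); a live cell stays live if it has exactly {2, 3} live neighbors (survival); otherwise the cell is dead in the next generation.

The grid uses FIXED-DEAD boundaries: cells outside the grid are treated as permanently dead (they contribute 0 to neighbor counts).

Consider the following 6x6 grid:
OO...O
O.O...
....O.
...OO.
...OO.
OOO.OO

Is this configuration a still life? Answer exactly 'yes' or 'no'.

Answer: no

Derivation:
Compute generation 1 and compare to generation 0 (given above):
Generation 1:
OO....
O.....
....O.
.....O
.O....
.OO.OO
Cell (0,5) differs: gen0=1 vs gen1=0 -> NOT a still life.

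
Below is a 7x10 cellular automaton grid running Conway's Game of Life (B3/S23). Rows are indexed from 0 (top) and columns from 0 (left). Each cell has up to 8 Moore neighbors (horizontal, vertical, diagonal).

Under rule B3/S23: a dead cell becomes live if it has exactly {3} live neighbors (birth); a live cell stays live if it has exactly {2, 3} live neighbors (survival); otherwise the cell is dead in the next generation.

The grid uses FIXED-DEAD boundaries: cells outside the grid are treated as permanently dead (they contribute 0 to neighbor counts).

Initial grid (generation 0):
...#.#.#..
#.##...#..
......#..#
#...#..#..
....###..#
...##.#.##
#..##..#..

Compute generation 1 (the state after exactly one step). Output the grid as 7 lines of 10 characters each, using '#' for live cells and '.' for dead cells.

Answer: ..###.#...
..###..##.
.#.#..###.
....#..##.
......#..#
......#.##
...###.##.

Derivation:
Simulating step by step:
Generation 0 (given above): 25 live cells
Generation 1: 27 live cells
(generation 1 grid is the final answer)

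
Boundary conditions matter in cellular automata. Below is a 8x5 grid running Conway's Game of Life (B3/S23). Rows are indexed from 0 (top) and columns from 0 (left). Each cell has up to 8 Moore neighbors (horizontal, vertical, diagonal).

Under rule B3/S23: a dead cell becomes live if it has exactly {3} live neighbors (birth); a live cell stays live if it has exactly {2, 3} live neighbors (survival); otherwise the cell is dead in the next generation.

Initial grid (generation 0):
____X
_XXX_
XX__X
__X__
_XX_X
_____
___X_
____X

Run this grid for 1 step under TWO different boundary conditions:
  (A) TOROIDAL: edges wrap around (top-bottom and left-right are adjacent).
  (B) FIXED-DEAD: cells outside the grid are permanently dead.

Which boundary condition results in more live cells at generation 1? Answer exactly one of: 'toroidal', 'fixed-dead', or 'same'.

Answer: toroidal

Derivation:
Under TOROIDAL boundary, generation 1:
X_X_X
_XXX_
X___X
__X_X
_XXX_
__XX_
_____
___XX
Population = 17

Under FIXED-DEAD boundary, generation 1:
__XX_
XXXXX
X____
X_X__
_XXX_
__XX_
_____
_____
Population = 15

Comparison: toroidal=17, fixed-dead=15 -> toroidal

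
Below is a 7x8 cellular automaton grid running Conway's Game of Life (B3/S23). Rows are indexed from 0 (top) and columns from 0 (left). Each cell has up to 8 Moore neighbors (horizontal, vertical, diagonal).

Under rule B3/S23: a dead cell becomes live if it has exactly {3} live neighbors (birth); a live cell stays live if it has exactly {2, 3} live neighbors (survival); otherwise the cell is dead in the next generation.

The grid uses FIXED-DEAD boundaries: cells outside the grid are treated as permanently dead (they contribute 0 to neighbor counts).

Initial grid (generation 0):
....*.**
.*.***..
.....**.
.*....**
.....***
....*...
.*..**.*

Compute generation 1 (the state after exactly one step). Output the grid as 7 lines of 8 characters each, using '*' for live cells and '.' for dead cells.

Answer: ...**.*.
...*...*
..*....*
........
.....*.*
....*..*
....**..

Derivation:
Simulating step by step:
Generation 0 (given above): 20 live cells
Generation 1: 13 live cells
(generation 1 grid is the final answer)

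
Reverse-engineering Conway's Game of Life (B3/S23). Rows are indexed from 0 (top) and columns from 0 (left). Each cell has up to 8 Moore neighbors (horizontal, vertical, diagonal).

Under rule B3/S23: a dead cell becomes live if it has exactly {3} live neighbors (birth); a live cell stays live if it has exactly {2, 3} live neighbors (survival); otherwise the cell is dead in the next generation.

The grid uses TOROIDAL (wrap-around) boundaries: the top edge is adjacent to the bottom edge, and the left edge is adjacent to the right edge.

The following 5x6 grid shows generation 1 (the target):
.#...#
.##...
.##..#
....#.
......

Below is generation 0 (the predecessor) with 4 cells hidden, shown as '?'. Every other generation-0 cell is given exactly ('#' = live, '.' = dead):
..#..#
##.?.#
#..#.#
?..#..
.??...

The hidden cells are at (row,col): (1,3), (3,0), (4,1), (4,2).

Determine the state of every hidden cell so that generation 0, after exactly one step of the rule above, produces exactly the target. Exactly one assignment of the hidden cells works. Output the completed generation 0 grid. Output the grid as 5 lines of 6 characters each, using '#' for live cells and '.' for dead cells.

Answer: ..#..#
##...#
#..#.#
...#..
......

Derivation:
Hidden generation-0 cells (in order): (1,3), (3,0), (4,1), (4,2).
A hidden cell only influences target cells in its own 3x3 neighborhood. Try each of the 2^4 = 16 assignments, step the completed generation 0 forward once under B3/S23, and compare with the target:
  (1,3)=. (3,0)=. (4,1)=. (4,2)=. -> step reproduces the target at every cell -> ACCEPT
  (1,3)=. (3,0)=. (4,1)=. (4,2)=# -> step gives (0,1)='.' but target has '#' -> reject
  (1,3)=. (3,0)=. (4,1)=# (4,2)=. -> step gives (0,1)='.' but target has '#' -> reject
  (1,3)=. (3,0)=. (4,1)=# (4,2)=# -> step gives (0,1)='.' but target has '#' -> reject
  (1,3)=. (3,0)=# (4,1)=. (4,2)=. -> step gives (2,1)='.' but target has '#' -> reject
  (1,3)=. (3,0)=# (4,1)=. (4,2)=# -> step gives (0,1)='.' but target has '#' -> reject
  (1,3)=. (3,0)=# (4,1)=# (4,2)=. -> step gives (0,1)='.' but target has '#' -> reject
  (1,3)=. (3,0)=# (4,1)=# (4,2)=# -> step gives (0,1)='.' but target has '#' -> reject
  (1,3)=# (3,0)=. (4,1)=. (4,2)=. -> step gives (0,2)='#' but target has '.' -> reject
  (1,3)=# (3,0)=. (4,1)=. (4,2)=# -> step gives (0,1)='.' but target has '#' -> reject
  (1,3)=# (3,0)=. (4,1)=# (4,2)=. -> step gives (0,1)='.' but target has '#' -> reject
  (1,3)=# (3,0)=. (4,1)=# (4,2)=# -> step gives (0,1)='.' but target has '#' -> reject
  (1,3)=# (3,0)=# (4,1)=. (4,2)=. -> step gives (0,2)='#' but target has '.' -> reject
  (1,3)=# (3,0)=# (4,1)=. (4,2)=# -> step gives (0,1)='.' but target has '#' -> reject
  (1,3)=# (3,0)=# (4,1)=# (4,2)=. -> step gives (0,1)='.' but target has '#' -> reject
  (1,3)=# (3,0)=# (4,1)=# (4,2)=# -> step gives (0,1)='.' but target has '#' -> reject
Unique solution: (1,3)=dead, (3,0)=dead, (4,1)=dead, (4,2)=dead.
Check: live-neighbor counts of every cell in the completed generation 0:
431122
533244
433143
212132
112221
Applying B3/S23 to generation 0 with these counts gives:
.#...#
.##...
.##..#
....#.
......
which matches the target exactly.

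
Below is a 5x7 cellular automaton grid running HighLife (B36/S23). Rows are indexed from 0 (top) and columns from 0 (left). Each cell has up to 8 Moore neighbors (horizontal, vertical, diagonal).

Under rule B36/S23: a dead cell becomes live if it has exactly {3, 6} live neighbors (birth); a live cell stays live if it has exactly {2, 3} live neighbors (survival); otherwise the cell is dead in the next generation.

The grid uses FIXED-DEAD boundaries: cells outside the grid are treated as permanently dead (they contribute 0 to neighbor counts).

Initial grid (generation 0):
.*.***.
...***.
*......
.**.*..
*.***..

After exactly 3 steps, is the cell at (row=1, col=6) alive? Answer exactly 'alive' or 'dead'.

Simulating step by step:
Generation 0 (given above): 15 live cells
Generation 1: 14 live cells
..**.*.
..**.*.
.**..*.
*.*.*..
..*.*..
Generation 2: 9 live cells
..**...
.....**
.....*.
..*.**.
.*.....
Generation 3: 5 live cells
.......
....***
.......
....**.
.......

Cell (1,6) at generation 3: 1 -> alive

Answer: alive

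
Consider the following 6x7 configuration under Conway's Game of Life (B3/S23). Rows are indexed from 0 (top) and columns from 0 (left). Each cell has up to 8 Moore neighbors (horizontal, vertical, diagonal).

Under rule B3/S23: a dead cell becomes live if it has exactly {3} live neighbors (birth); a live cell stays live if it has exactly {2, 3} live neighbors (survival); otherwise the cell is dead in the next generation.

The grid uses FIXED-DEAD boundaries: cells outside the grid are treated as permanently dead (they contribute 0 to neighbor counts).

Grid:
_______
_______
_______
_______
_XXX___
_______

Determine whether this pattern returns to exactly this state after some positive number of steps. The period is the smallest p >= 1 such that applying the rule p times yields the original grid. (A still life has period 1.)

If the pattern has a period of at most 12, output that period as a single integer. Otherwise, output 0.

Simulating and comparing each generation to the original:
Gen 0 (original, given above): 3 live cells
Gen 1: 3 live cells, differs from original
Gen 2: 3 live cells, MATCHES original -> period = 2

Answer: 2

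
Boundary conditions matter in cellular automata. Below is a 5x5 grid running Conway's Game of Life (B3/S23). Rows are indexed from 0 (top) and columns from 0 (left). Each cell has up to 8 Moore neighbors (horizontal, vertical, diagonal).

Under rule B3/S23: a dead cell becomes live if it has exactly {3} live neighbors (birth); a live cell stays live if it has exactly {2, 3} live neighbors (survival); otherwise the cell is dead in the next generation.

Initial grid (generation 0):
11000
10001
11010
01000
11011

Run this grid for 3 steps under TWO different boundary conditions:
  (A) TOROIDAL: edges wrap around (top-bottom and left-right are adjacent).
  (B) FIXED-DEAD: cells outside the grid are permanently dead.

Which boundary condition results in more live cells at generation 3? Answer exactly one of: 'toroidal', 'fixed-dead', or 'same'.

Under TOROIDAL boundary, generation 3:
00110
01000
01010
00001
01001
Population = 8

Under FIXED-DEAD boundary, generation 3:
00000
00100
01110
00010
00110
Population = 7

Comparison: toroidal=8, fixed-dead=7 -> toroidal

Answer: toroidal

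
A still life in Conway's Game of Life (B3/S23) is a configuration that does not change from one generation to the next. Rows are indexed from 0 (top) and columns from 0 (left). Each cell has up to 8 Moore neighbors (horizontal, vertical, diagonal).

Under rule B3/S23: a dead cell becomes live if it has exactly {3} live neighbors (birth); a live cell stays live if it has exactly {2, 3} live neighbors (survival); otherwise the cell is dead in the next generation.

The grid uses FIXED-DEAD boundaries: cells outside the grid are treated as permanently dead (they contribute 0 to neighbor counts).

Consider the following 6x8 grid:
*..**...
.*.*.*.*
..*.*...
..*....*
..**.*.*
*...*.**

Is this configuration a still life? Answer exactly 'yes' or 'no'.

Compute generation 1 and compare to generation 0 (given above):
Generation 1:
..***...
.*...*..
.**.*.*.
.**.*.*.
.*****.*
...*****
Cell (0,0) differs: gen0=1 vs gen1=0 -> NOT a still life.

Answer: no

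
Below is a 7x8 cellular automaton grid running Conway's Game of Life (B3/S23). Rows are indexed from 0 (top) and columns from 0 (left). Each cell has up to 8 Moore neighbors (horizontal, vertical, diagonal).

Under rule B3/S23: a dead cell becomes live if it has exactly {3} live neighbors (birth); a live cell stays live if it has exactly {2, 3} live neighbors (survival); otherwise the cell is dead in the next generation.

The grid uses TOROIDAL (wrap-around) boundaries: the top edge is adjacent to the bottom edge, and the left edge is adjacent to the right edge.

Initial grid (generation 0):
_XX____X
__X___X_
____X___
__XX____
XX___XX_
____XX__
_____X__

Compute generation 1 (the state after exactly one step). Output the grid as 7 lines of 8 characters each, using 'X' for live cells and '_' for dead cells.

Simulating step by step:
Generation 0 (given above): 15 live cells
Generation 1: 21 live cells
(generation 1 grid is the final answer)

Answer: _XX___X_
_XXX____
__X_____
_XXXXX__
_XXX_XX_
____X___
____XXX_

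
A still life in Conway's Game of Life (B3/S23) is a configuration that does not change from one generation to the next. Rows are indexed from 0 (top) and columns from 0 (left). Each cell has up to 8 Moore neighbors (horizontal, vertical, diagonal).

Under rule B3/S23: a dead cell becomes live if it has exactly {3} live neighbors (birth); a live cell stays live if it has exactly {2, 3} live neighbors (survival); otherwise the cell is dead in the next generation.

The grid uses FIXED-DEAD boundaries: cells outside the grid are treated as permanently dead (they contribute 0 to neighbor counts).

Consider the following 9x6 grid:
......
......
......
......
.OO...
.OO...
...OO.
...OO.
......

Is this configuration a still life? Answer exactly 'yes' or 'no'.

Answer: no

Derivation:
Compute generation 1 and compare to generation 0 (given above):
Generation 1:
......
......
......
......
.OO...
.O....
....O.
...OO.
......
Cell (5,2) differs: gen0=1 vs gen1=0 -> NOT a still life.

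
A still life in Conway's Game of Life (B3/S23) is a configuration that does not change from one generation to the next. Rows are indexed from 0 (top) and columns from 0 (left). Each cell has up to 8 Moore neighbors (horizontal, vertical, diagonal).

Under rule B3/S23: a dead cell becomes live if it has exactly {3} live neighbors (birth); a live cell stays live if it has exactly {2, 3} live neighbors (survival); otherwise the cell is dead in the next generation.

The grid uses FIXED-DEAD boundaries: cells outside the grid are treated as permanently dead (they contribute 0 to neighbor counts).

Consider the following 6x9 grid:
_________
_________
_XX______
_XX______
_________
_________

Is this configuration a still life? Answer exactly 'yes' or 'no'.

Compute generation 1 and compare to generation 0 (given above):
Generation 1:
_________
_________
_XX______
_XX______
_________
_________
The grids are IDENTICAL -> still life.

Answer: yes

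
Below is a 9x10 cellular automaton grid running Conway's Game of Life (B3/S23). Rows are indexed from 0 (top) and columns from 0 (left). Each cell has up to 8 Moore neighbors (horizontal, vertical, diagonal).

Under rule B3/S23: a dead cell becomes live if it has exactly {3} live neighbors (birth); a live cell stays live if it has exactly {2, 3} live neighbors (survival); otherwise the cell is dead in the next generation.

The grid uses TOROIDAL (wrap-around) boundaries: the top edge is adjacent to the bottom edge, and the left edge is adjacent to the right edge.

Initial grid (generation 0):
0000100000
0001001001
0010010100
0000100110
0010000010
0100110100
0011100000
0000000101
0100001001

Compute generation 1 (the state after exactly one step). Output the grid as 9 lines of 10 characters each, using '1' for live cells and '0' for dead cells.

Simulating step by step:
Generation 0 (given above): 24 live cells
Generation 1: 34 live cells
(generation 1 grid is the final answer)

Answer: 1000010000
0001111000
0001110100
0001001110
0001111010
0100110000
0011111010
1011000010
1000000010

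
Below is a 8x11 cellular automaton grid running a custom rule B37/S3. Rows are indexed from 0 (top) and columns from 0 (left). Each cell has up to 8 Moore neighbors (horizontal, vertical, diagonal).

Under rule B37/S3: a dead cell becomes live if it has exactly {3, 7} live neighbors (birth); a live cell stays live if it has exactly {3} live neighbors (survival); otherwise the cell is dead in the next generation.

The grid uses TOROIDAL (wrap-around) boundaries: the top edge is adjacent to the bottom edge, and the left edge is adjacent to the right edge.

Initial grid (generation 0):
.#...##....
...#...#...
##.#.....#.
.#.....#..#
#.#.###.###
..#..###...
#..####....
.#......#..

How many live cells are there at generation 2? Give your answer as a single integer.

Simulating step by step:
Generation 0 (given above): 31 live cells
Generation 1: 27 live cells
..#....#...
##..#.#....
#.......#.#
...####....
#..#....###
#.......##.
.##.#......
#.#....#...
Generation 2: 27 live cells
#..#..#....
##.....#..#
##.#..##...
....#..##..
.....#.##..
#.##....#..
#..#....#.#
..#........
Population at generation 2: 27

Answer: 27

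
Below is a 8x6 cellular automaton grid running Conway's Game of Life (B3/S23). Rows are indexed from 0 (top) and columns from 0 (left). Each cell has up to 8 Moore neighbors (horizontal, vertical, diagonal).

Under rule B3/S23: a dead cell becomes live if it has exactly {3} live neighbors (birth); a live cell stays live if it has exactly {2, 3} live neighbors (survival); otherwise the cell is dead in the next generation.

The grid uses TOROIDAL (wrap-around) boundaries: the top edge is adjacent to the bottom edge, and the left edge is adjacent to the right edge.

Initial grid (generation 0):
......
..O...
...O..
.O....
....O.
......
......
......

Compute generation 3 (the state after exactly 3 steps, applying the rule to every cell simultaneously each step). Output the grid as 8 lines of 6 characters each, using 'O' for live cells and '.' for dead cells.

Simulating step by step:
Generation 0 (given above): 4 live cells
Generation 1: 1 live cells
......
......
..O...
......
......
......
......
......
Generation 2: 0 live cells
......
......
......
......
......
......
......
......
Generation 3: 0 live cells
(generation 3 grid is the final answer)

Answer: ......
......
......
......
......
......
......
......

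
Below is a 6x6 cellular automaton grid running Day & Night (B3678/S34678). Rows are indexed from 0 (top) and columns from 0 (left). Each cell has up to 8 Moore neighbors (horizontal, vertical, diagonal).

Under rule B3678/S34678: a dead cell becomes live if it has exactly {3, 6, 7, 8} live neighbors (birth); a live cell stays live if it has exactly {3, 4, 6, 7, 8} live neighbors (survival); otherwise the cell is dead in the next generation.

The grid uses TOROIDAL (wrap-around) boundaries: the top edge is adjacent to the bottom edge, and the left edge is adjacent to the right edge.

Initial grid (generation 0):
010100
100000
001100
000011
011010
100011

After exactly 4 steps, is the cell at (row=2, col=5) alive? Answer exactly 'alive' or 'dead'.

Answer: alive

Derivation:
Simulating step by step:
Generation 0 (given above): 13 live cells
Generation 1: 12 live cells
000010
010100
000011
010010
000011
100011
Generation 2: 15 live cells
100110
000001
101110
100110
000110
000110
Generation 3: 13 live cells
000110
111001
010110
010100
001000
001000
Generation 4: 17 live cells
100101
111001
011111
000110
011100
000000

Cell (2,5) at generation 4: 1 -> alive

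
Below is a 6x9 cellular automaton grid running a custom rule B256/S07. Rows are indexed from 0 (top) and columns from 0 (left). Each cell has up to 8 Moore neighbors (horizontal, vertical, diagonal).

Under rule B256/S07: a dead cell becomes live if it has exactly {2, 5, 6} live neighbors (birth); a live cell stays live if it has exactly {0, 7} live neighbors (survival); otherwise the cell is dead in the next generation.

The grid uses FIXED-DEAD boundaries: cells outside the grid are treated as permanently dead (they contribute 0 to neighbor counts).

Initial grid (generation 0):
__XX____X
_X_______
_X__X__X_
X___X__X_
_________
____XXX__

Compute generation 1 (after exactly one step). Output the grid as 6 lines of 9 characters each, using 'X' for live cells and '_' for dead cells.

Simulating step by step:
Generation 0 (given above): 13 live cells
Generation 1: 18 live cells
(generation 1 grid is the final answer)

Answer: _X______X
X___X__XX
__XX_XX_X
_X_X_XX_X
___X___X_
_________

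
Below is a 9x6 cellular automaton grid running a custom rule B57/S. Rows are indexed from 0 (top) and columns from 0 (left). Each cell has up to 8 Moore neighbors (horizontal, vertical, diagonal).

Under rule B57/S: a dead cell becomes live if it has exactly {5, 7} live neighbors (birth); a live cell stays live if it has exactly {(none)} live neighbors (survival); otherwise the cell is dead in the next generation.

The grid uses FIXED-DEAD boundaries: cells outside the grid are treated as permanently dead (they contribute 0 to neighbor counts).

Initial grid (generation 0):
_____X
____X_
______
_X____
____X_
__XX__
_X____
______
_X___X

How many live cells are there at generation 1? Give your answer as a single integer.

Answer: 0

Derivation:
Simulating step by step:
Generation 0 (given above): 9 live cells
Generation 1: 0 live cells
______
______
______
______
______
______
______
______
______
Population at generation 1: 0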